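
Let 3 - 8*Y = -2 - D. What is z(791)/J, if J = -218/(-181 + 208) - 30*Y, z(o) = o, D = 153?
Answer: -54/41 ≈ -1.3171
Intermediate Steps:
Y = 79/4 (Y = 3/8 - (-2 - 1*153)/8 = 3/8 - (-2 - 153)/8 = 3/8 - ⅛*(-155) = 3/8 + 155/8 = 79/4 ≈ 19.750)
J = -32431/54 (J = -218/(-181 + 208) - 30*79/4 = -218/27 - 1185/2 = -32431/54 ≈ -600.57)
z(791)/J = 791/(-32431/54) = 791*(-54/32431) = -54/41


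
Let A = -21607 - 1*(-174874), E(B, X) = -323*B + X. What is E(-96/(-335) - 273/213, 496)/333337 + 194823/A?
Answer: 515872853787628/405055077223505 ≈ 1.2736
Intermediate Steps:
E(B, X) = X - 323*B
A = 153267 (A = -21607 + 174874 = 153267)
E(-96/(-335) - 273/213, 496)/333337 + 194823/A = (496 - 323*(-96/(-335) - 273/213))/333337 + 194823/153267 = (496 - 323*(-96*(-1/335) - 273*1/213))*(1/333337) + 194823*(1/153267) = (496 - 323*(96/335 - 91/71))*(1/333337) + 64941/51089 = (496 - 323*(-23669/23785))*(1/333337) + 64941/51089 = (496 + 7645087/23785)*(1/333337) + 64941/51089 = (19442447/23785)*(1/333337) + 64941/51089 = 19442447/7928420545 + 64941/51089 = 515872853787628/405055077223505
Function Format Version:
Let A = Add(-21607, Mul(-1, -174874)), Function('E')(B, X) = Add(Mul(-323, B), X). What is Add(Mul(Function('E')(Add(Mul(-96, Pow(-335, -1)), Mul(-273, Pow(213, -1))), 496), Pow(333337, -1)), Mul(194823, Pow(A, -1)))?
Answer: Rational(515872853787628, 405055077223505) ≈ 1.2736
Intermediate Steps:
Function('E')(B, X) = Add(X, Mul(-323, B))
A = 153267 (A = Add(-21607, 174874) = 153267)
Add(Mul(Function('E')(Add(Mul(-96, Pow(-335, -1)), Mul(-273, Pow(213, -1))), 496), Pow(333337, -1)), Mul(194823, Pow(A, -1))) = Add(Mul(Add(496, Mul(-323, Add(Mul(-96, Pow(-335, -1)), Mul(-273, Pow(213, -1))))), Pow(333337, -1)), Mul(194823, Pow(153267, -1))) = Add(Mul(Add(496, Mul(-323, Add(Mul(-96, Rational(-1, 335)), Mul(-273, Rational(1, 213))))), Rational(1, 333337)), Mul(194823, Rational(1, 153267))) = Add(Mul(Add(496, Mul(-323, Add(Rational(96, 335), Rational(-91, 71)))), Rational(1, 333337)), Rational(64941, 51089)) = Add(Mul(Add(496, Mul(-323, Rational(-23669, 23785))), Rational(1, 333337)), Rational(64941, 51089)) = Add(Mul(Add(496, Rational(7645087, 23785)), Rational(1, 333337)), Rational(64941, 51089)) = Add(Mul(Rational(19442447, 23785), Rational(1, 333337)), Rational(64941, 51089)) = Add(Rational(19442447, 7928420545), Rational(64941, 51089)) = Rational(515872853787628, 405055077223505)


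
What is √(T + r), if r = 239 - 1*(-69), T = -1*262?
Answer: √46 ≈ 6.7823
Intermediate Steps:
T = -262
r = 308 (r = 239 + 69 = 308)
√(T + r) = √(-262 + 308) = √46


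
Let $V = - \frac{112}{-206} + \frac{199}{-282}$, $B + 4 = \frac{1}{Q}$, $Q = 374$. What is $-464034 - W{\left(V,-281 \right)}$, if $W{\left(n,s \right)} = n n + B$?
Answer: $- \frac{73208306175897493}{157766311692} \approx -4.6403 \cdot 10^{5}$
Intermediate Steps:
$B = - \frac{1495}{374}$ ($B = -4 + \frac{1}{374} = - \frac{1495}{374} \approx -3.9973$)
$V = - \frac{4705}{29046}$ ($V = \left(-112\right) \left(- \frac{1}{206}\right) + 199 \left(- \frac{1}{282}\right) = \frac{56}{103} - \frac{199}{282} = - \frac{4705}{29046} \approx -0.16198$)
$W{\left(n,s \right)} = - \frac{1495}{374} + n^{2}$ ($W{\left(n,s \right)} = n n - \frac{1495}{374} = n^{2} - \frac{1495}{374} = - \frac{1495}{374} + n^{2}$)
$-464034 - W{\left(V,-281 \right)} = -464034 - \left(- \frac{1495}{374} + \left(- \frac{4705}{29046}\right)^{2}\right) = -464034 - \left(- \frac{1495}{374} + \frac{22137025}{843670116}\right) = -464034 - - \frac{626503788035}{157766311692} = -464034 + \frac{626503788035}{157766311692} = - \frac{73208306175897493}{157766311692}$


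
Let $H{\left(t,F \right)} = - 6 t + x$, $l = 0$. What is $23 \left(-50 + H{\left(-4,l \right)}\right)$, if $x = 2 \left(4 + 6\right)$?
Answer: $-138$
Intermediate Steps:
$x = 20$ ($x = 2 \cdot 10 = 20$)
$H{\left(t,F \right)} = 20 - 6 t$ ($H{\left(t,F \right)} = - 6 t + 20 = 20 - 6 t$)
$23 \left(-50 + H{\left(-4,l \right)}\right) = 23 \left(-50 + \left(20 - -24\right)\right) = 23 \left(-50 + \left(20 + 24\right)\right) = 23 \left(-50 + 44\right) = 23 \left(-6\right) = -138$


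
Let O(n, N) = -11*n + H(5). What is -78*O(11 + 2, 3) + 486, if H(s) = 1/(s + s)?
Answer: 58161/5 ≈ 11632.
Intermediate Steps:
H(s) = 1/(2*s)
O(n, N) = ⅒ - 11*n (O(n, N) = -11*n + (½)/5 = -11*n + (½)*(⅕) = -11*n + ⅒ = ⅒ - 11*n)
-78*O(11 + 2, 3) + 486 = -78*(⅒ - 11*(11 + 2)) + 486 = -78*(⅒ - 11*13) + 486 = -78*(⅒ - 143) + 486 = -78*(-1429/10) + 486 = 55731/5 + 486 = 58161/5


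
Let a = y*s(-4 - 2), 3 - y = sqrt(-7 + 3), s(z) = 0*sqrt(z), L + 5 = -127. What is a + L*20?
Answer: -2640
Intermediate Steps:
L = -132 (L = -5 - 127 = -132)
s(z) = 0
y = 3 - 2*I (y = 3 - sqrt(-7 + 3) = 3 - sqrt(-4) = 3 - 2*I ≈ 3.0 - 2.0*I)
a = 0 (a = (3 - 2*I)*0 = 0)
a + L*20 = 0 - 132*20 = 0 - 2640 = -2640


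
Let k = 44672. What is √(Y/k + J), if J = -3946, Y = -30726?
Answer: 11*I*√254260111/2792 ≈ 62.823*I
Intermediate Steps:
√(Y/k + J) = √(-30726/44672 - 3946) = √(-30726*1/44672 - 3946) = √(-15363/22336 - 3946) = √(-88153219/22336) = 11*I*√254260111/2792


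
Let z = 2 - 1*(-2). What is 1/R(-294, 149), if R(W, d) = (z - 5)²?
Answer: 1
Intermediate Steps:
z = 4 (z = 2 + 2 = 4)
R(W, d) = 1 (R(W, d) = (4 - 5)² = (-1)² = 1)
1/R(-294, 149) = 1/1 = 1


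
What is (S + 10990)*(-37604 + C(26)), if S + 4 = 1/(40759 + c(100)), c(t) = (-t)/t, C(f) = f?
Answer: -2804367157307/6793 ≈ -4.1283e+8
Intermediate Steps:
c(t) = -1
S = -163031/40758 (S = -4 + 1/(40759 - 1) = -4 + 1/40758 = -163031/40758 ≈ -4.0000)
(S + 10990)*(-37604 + C(26)) = (-163031/40758 + 10990)*(-37604 + 26) = (447767389/40758)*(-37578) = -2804367157307/6793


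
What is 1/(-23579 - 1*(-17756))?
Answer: -1/5823 ≈ -0.00017173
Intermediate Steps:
1/(-23579 - 1*(-17756)) = 1/(-23579 + 17756) = 1/(-5823) = -1/5823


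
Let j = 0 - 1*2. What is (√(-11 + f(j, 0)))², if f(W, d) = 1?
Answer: -10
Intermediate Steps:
j = -2 (j = 0 - 2 = -2)
(√(-11 + f(j, 0)))² = (√(-11 + 1))² = (√(-10))² = (I*√10)² = -10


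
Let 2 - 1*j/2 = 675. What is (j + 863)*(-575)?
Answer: 277725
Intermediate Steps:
j = -1346 (j = 4 - 2*675 = 4 - 1350 = -1346)
(j + 863)*(-575) = (-1346 + 863)*(-575) = -483*(-575) = 277725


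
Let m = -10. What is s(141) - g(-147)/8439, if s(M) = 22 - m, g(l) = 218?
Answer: 269830/8439 ≈ 31.974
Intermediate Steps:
s(M) = 32 (s(M) = 22 - 1*(-10) = 22 + 10 = 32)
s(141) - g(-147)/8439 = 32 - 218/8439 = 269830/8439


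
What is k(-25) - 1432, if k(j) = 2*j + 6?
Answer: -1476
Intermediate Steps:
k(j) = 6 + 2*j
k(-25) - 1432 = (6 + 2*(-25)) - 1432 = (6 - 50) - 1432 = -44 - 1432 = -1476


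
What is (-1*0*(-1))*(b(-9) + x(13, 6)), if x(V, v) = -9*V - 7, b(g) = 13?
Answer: 0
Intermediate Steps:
x(V, v) = -7 - 9*V
(-1*0*(-1))*(b(-9) + x(13, 6)) = (-1*0*(-1))*(13 + (-7 - 9*13)) = (0*(-1))*(13 + (-7 - 117)) = 0*(13 - 124) = 0*(-111) = 0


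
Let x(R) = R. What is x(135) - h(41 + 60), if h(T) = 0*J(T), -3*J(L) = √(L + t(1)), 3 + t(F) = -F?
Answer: 135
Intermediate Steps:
t(F) = -3 - F
J(L) = -√(-4 + L)/3 (J(L) = -√(L + (-3 - 1*1))/3 = -√(L + (-3 - 1))/3 = -√(L - 4)/3 = -√(-4 + L)/3)
h(T) = 0 (h(T) = 0*(-√(-4 + T)/3) = 0)
x(135) - h(41 + 60) = 135 - 1*0 = 135 + 0 = 135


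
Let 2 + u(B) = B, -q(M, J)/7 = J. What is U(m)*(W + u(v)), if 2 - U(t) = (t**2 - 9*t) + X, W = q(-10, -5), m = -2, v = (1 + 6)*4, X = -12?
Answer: -488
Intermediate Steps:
q(M, J) = -7*J
v = 28 (v = 7*4 = 28)
u(B) = -2 + B
W = 35 (W = -7*(-5) = 35)
U(t) = 14 - t**2 + 9*t (U(t) = 2 - ((t**2 - 9*t) - 12) = 2 - (-12 + t**2 - 9*t) = 2 + (12 - t**2 + 9*t) = 14 - t**2 + 9*t)
U(m)*(W + u(v)) = (14 - 1*(-2)**2 + 9*(-2))*(35 + (-2 + 28)) = (14 - 1*4 - 18)*(35 + 26) = (14 - 4 - 18)*61 = -8*61 = -488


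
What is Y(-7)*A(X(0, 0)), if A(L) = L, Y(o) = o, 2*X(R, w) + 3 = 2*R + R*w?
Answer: 21/2 ≈ 10.500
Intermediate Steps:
X(R, w) = -3/2 + R + R*w/2 (X(R, w) = -3/2 + (2*R + R*w)/2 = -3/2 + (R + R*w/2) = -3/2 + R + R*w/2)
Y(-7)*A(X(0, 0)) = -7*(-3/2 + 0 + (½)*0*0) = -7*(-3/2 + 0 + 0) = -7*(-3/2) = 21/2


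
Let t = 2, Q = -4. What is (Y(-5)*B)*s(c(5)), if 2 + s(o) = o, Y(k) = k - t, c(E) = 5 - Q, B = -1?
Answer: 49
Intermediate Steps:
c(E) = 9 (c(E) = 5 - 1*(-4) = 5 + 4 = 9)
Y(k) = -2 + k (Y(k) = k - 1*2 = k - 2 = -2 + k)
s(o) = -2 + o
(Y(-5)*B)*s(c(5)) = ((-2 - 5)*(-1))*(-2 + 9) = -7*(-1)*7 = 7*7 = 49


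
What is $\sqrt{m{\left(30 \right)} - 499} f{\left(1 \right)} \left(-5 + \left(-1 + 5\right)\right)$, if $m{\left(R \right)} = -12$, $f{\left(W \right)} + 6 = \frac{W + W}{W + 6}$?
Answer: $\frac{40 i \sqrt{511}}{7} \approx 129.17 i$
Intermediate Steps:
$f{\left(W \right)} = -6 + \frac{2 W}{6 + W}$ ($f{\left(W \right)} = -6 + \frac{W + W}{W + 6} = -6 + \frac{2 W}{6 + W}$)
$\sqrt{m{\left(30 \right)} - 499} f{\left(1 \right)} \left(-5 + \left(-1 + 5\right)\right) = \sqrt{-12 - 499} \frac{4 \left(-9 - 1\right)}{6 + 1} \left(-5 + \left(-1 + 5\right)\right) = \sqrt{-511} \frac{4 \left(-9 - 1\right)}{7} \left(-5 + 4\right) = i \sqrt{511} \cdot 4 \cdot \frac{1}{7} \left(-10\right) \left(-1\right) = i \sqrt{511} \left(\left(- \frac{40}{7}\right) \left(-1\right)\right) = i \sqrt{511} \cdot \frac{40}{7} = \frac{40 i \sqrt{511}}{7}$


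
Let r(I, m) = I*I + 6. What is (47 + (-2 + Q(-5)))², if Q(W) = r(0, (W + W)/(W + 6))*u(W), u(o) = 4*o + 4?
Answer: 2601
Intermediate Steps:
r(I, m) = 6 + I² (r(I, m) = I² + 6 = 6 + I²)
u(o) = 4 + 4*o
Q(W) = 24 + 24*W (Q(W) = (6 + 0²)*(4 + 4*W) = (6 + 0)*(4 + 4*W) = 6*(4 + 4*W) = 24 + 24*W)
(47 + (-2 + Q(-5)))² = (47 + (-2 + (24 + 24*(-5))))² = (47 + (-2 + (24 - 120)))² = (47 + (-2 - 96))² = (47 - 98)² = (-51)² = 2601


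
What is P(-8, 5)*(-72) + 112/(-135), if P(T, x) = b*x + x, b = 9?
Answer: -486112/135 ≈ -3600.8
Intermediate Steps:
P(T, x) = 10*x (P(T, x) = 9*x + x = 10*x)
P(-8, 5)*(-72) + 112/(-135) = (10*5)*(-72) + 112/(-135) = 50*(-72) + 112*(-1/135) = -3600 - 112/135 = -486112/135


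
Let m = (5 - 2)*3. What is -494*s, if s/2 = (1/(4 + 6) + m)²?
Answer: -2045407/25 ≈ -81816.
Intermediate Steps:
m = 9 (m = 3*3 = 9)
s = 8281/50 (s = 2*(1/(4 + 6) + 9)² = 2*(1/10 + 9)² = 2*(⅒ + 9)² = 2*(91/10)² = 2*(8281/100) = 8281/50 ≈ 165.62)
-494*s = -494*8281/50 = -2045407/25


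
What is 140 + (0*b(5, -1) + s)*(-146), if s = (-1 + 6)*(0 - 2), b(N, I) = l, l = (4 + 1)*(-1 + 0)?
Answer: 1600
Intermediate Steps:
l = -5 (l = 5*(-1) = -5)
b(N, I) = -5
s = -10 (s = 5*(-2) = -10)
140 + (0*b(5, -1) + s)*(-146) = 140 + (0*(-5) - 10)*(-146) = 140 + (0 - 10)*(-146) = 140 - 10*(-146) = 140 + 1460 = 1600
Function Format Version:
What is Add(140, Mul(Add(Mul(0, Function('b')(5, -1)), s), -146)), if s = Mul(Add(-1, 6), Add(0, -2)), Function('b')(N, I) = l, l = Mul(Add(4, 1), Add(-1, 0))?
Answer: 1600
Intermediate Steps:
l = -5 (l = Mul(5, -1) = -5)
Function('b')(N, I) = -5
s = -10 (s = Mul(5, -2) = -10)
Add(140, Mul(Add(Mul(0, Function('b')(5, -1)), s), -146)) = Add(140, Mul(Add(Mul(0, -5), -10), -146)) = Add(140, Mul(Add(0, -10), -146)) = Add(140, Mul(-10, -146)) = Add(140, 1460) = 1600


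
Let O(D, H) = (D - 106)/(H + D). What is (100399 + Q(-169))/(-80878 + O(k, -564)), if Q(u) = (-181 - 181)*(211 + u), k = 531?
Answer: -2811435/2669399 ≈ -1.0532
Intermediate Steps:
Q(u) = -76382 - 362*u (Q(u) = -362*(211 + u) = -76382 - 362*u)
O(D, H) = (-106 + D)/(D + H)
(100399 + Q(-169))/(-80878 + O(k, -564)) = (100399 + (-76382 - 362*(-169)))/(-80878 + (-106 + 531)/(531 - 564)) = (100399 + (-76382 + 61178))/(-80878 + 425/(-33)) = (100399 - 15204)/(-80878 - 1/33*425) = 85195/(-80878 - 425/33) = 85195/(-2669399/33) = 85195*(-33/2669399) = -2811435/2669399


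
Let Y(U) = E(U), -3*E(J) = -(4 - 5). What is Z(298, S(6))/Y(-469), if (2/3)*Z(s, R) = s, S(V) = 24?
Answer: -1341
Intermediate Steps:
E(J) = -⅓ (E(J) = -(-1)*(4 - 5)/3 = -(-1)*(-1)/3 = -⅓*1 = -⅓)
Y(U) = -⅓
Z(s, R) = 3*s/2
Z(298, S(6))/Y(-469) = ((3/2)*298)/(-⅓) = 447*(-3) = -1341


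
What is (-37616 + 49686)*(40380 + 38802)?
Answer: 955726740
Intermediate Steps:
(-37616 + 49686)*(40380 + 38802) = 12070*79182 = 955726740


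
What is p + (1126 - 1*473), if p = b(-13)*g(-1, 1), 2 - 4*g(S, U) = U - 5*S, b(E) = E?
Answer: 666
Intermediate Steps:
g(S, U) = ½ - U/4 + 5*S/4 (g(S, U) = ½ - (U - 5*S)/4 = ½ + (-U/4 + 5*S/4) = ½ - U/4 + 5*S/4)
p = 13 (p = -13*(½ - ¼*1 + (5/4)*(-1)) = -13*(½ - ¼ - 5/4) = -13*(-1) = 13)
p + (1126 - 1*473) = 13 + (1126 - 1*473) = 13 + (1126 - 473) = 13 + 653 = 666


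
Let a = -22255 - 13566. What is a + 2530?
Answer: -33291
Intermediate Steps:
a = -35821
a + 2530 = -35821 + 2530 = -33291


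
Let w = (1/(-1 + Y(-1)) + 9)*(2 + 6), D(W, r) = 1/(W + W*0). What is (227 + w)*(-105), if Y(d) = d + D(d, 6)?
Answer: -31115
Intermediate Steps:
D(W, r) = 1/W (D(W, r) = 1/(W + 0) = 1/W)
Y(d) = d + 1/d
w = 208/3 (w = (1/(-1 + (-1 + 1/(-1))) + 9)*(2 + 6) = (1/(-1 + (-1 - 1)) + 9)*8 = (1/(-1 - 2) + 9)*8 = (1/(-3) + 9)*8 = (-⅓ + 9)*8 = (26/3)*8 = 208/3 ≈ 69.333)
(227 + w)*(-105) = (227 + 208/3)*(-105) = (889/3)*(-105) = -31115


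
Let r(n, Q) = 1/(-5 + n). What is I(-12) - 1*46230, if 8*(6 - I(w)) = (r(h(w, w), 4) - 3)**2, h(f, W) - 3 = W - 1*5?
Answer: -33374569/722 ≈ -46225.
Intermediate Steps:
h(f, W) = -2 + W (h(f, W) = 3 + (W - 1*5) = 3 + (W - 5) = 3 + (-5 + W) = -2 + W)
I(w) = 6 - (-3 + 1/(-7 + w))**2/8 (I(w) = 6 - (1/(-5 + (-2 + w)) - 3)**2/8 = 6 - (1/(-7 + w) - 3)**2/8 = 6 - (-3 + 1/(-7 + w))**2/8)
I(-12) - 1*46230 = (6 - (-22 + 3*(-12))**2/(8*(-7 - 12)**2)) - 1*46230 = (6 - 1/8*(-22 - 36)**2/(-19)**2) - 46230 = (6 - 1/8*(-58)**2*1/361) - 46230 = (6 - 1/8*3364*1/361) - 46230 = (6 - 841/722) - 46230 = 3491/722 - 46230 = -33374569/722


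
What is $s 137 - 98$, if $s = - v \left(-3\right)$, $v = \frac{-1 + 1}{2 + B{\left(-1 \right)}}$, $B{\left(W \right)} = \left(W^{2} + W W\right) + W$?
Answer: $-98$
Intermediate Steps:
$B{\left(W \right)} = W + 2 W^{2}$ ($B{\left(W \right)} = \left(W^{2} + W^{2}\right) + W = 2 W^{2} + W = W + 2 W^{2}$)
$v = 0$ ($v = \frac{-1 + 1}{2 - \left(1 + 2 \left(-1\right)\right)} = \frac{0}{2 - \left(1 - 2\right)} = \frac{0}{2 - -1} = \frac{0}{2 + 1} = \frac{0}{3} = 0 \cdot \frac{1}{3} = 0$)
$s = 0$ ($s = \left(-1\right) 0 \left(-3\right) = 0 \left(-3\right) = 0$)
$s 137 - 98 = 0 \cdot 137 - 98 = 0 - 98 = -98$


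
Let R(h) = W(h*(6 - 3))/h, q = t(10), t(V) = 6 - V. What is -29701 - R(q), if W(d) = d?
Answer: -29704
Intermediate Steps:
q = -4 (q = 6 - 1*10 = 6 - 10 = -4)
R(h) = 3 (R(h) = (h*(6 - 3))/h = (h*3)/h = (3*h)/h = 3)
-29701 - R(q) = -29701 - 1*3 = -29701 - 3 = -29704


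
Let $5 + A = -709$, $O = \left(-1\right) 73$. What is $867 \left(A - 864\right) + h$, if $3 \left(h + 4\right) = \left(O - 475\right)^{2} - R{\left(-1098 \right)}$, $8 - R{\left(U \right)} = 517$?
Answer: $-1267859$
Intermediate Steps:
$R{\left(U \right)} = -509$ ($R{\left(U \right)} = 8 - 517 = -509$)
$O = -73$
$A = -714$ ($A = -5 - 709 = -714$)
$h = 100267$ ($h = -4 + \frac{\left(-73 - 475\right)^{2} - -509}{3} = -4 + \frac{\left(-548\right)^{2} + 509}{3} = -4 + \frac{300304 + 509}{3} = -4 + \frac{1}{3} \cdot 300813 = -4 + 100271 = 100267$)
$867 \left(A - 864\right) + h = 867 \left(-714 - 864\right) + 100267 = 867 \left(-1578\right) + 100267 = -1368126 + 100267 = -1267859$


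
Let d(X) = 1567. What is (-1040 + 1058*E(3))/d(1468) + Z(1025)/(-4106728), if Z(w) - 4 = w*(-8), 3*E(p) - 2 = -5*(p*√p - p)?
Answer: 15272286961/4826432082 - 5290*√3/1567 ≈ -2.6829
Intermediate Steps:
E(p) = ⅔ - 5*p^(3/2)/3 + 5*p/3 (E(p) = ⅔ + (-5*(p*√p - p))/3 = ⅔ + (-5*(p^(3/2) - p))/3 = ⅔ + (-5*p^(3/2) + 5*p)/3 = ⅔ + (-5*p^(3/2)/3 + 5*p/3) = ⅔ - 5*p^(3/2)/3 + 5*p/3)
Z(w) = 4 - 8*w (Z(w) = 4 + w*(-8) = 4 - 8*w)
(-1040 + 1058*E(3))/d(1468) + Z(1025)/(-4106728) = (-1040 + 1058*(⅔ - 5*√3 + (5/3)*3))/1567 + (4 - 8*1025)/(-4106728) = (-1040 + 1058*(⅔ - 5*√3 + 5))*(1/1567) + (4 - 8200)*(-1/4106728) = (-1040 + 1058*(⅔ - 5*√3 + 5))*(1/1567) - 8196*(-1/4106728) = (-1040 + 1058*(17/3 - 5*√3))*(1/1567) + 2049/1026682 = (-1040 + (17986/3 - 5290*√3))*(1/1567) + 2049/1026682 = (14866/3 - 5290*√3)*(1/1567) + 2049/1026682 = (14866/4701 - 5290*√3/1567) + 2049/1026682 = 15272286961/4826432082 - 5290*√3/1567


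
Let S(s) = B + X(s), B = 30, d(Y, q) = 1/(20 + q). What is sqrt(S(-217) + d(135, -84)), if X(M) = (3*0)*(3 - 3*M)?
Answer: sqrt(1919)/8 ≈ 5.4758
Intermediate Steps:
X(M) = 0 (X(M) = 0*(3 - 3*M) = 0)
S(s) = 30 (S(s) = 30 + 0 = 30)
sqrt(S(-217) + d(135, -84)) = sqrt(30 + 1/(20 - 84)) = sqrt(30 + 1/(-64)) = sqrt(30 - 1/64) = sqrt(1919/64) = sqrt(1919)/8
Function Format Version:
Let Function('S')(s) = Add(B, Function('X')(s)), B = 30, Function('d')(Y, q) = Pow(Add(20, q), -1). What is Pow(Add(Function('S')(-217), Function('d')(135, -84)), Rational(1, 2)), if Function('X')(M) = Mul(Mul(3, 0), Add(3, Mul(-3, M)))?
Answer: Mul(Rational(1, 8), Pow(1919, Rational(1, 2))) ≈ 5.4758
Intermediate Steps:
Function('X')(M) = 0 (Function('X')(M) = Mul(0, Add(3, Mul(-3, M))) = 0)
Function('S')(s) = 30 (Function('S')(s) = Add(30, 0) = 30)
Pow(Add(Function('S')(-217), Function('d')(135, -84)), Rational(1, 2)) = Pow(Add(30, Pow(Add(20, -84), -1)), Rational(1, 2)) = Pow(Add(30, Pow(-64, -1)), Rational(1, 2)) = Pow(Add(30, Rational(-1, 64)), Rational(1, 2)) = Pow(Rational(1919, 64), Rational(1, 2)) = Mul(Rational(1, 8), Pow(1919, Rational(1, 2)))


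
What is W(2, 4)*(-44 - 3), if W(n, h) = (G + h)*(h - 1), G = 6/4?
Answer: -1551/2 ≈ -775.50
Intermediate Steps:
G = 3/2 (G = 6*(1/4) = 3/2 ≈ 1.5000)
W(n, h) = (-1 + h)*(3/2 + h) (W(n, h) = (3/2 + h)*(h - 1) = (3/2 + h)*(-1 + h) = (-1 + h)*(3/2 + h))
W(2, 4)*(-44 - 3) = (-3/2 + 4**2 + (1/2)*4)*(-44 - 3) = (-3/2 + 16 + 2)*(-47) = (33/2)*(-47) = -1551/2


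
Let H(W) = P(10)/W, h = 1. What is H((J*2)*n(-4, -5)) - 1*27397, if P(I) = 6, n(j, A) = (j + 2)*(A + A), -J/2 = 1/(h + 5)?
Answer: -547949/20 ≈ -27397.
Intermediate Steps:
J = -⅓ (J = -2/(1 + 5) = -2/6 = -2*⅙ = -⅓ ≈ -0.33333)
n(j, A) = 2*A*(2 + j) (n(j, A) = (2 + j)*(2*A) = 2*A*(2 + j))
H(W) = 6/W
H((J*2)*n(-4, -5)) - 1*27397 = 6/(((-⅓*2)*(2*(-5)*(2 - 4)))) - 1*27397 = 6/((-4*(-5)*(-2)/3)) - 27397 = 6/((-⅔*20)) - 27397 = 6/(-40/3) - 27397 = 6*(-3/40) - 27397 = -9/20 - 27397 = -547949/20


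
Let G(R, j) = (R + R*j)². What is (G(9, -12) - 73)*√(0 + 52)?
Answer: 19456*√13 ≈ 70150.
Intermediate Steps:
(G(9, -12) - 73)*√(0 + 52) = (9²*(1 - 12)² - 73)*√(0 + 52) = (81*(-11)² - 73)*√52 = (81*121 - 73)*(2*√13) = (9801 - 73)*(2*√13) = 9728*(2*√13) = 19456*√13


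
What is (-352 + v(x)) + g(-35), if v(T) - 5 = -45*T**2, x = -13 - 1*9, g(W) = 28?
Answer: -22099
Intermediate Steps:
x = -22 (x = -13 - 9 = -22)
v(T) = 5 - 45*T**2
(-352 + v(x)) + g(-35) = (-352 + (5 - 45*(-22)**2)) + 28 = (-352 + (5 - 45*484)) + 28 = (-352 + (5 - 21780)) + 28 = (-352 - 21775) + 28 = -22127 + 28 = -22099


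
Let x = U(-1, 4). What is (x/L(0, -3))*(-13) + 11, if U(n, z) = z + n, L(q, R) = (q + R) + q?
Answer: 24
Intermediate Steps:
L(q, R) = R + 2*q (L(q, R) = (R + q) + q = R + 2*q)
U(n, z) = n + z
x = 3 (x = -1 + 4 = 3)
(x/L(0, -3))*(-13) + 11 = (3/(-3 + 2*0))*(-13) + 11 = (3/(-3 + 0))*(-13) + 11 = (3/(-3))*(-13) + 11 = (3*(-1/3))*(-13) + 11 = -1*(-13) + 11 = 13 + 11 = 24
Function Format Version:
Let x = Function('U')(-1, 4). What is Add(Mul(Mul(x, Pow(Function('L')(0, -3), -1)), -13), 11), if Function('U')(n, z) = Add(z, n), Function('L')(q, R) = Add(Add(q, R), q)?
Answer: 24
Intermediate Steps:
Function('L')(q, R) = Add(R, Mul(2, q)) (Function('L')(q, R) = Add(Add(R, q), q) = Add(R, Mul(2, q)))
Function('U')(n, z) = Add(n, z)
x = 3 (x = Add(-1, 4) = 3)
Add(Mul(Mul(x, Pow(Function('L')(0, -3), -1)), -13), 11) = Add(Mul(Mul(3, Pow(Add(-3, Mul(2, 0)), -1)), -13), 11) = Add(Mul(Mul(3, Pow(Add(-3, 0), -1)), -13), 11) = Add(Mul(Mul(3, Pow(-3, -1)), -13), 11) = Add(Mul(Mul(3, Rational(-1, 3)), -13), 11) = Add(Mul(-1, -13), 11) = Add(13, 11) = 24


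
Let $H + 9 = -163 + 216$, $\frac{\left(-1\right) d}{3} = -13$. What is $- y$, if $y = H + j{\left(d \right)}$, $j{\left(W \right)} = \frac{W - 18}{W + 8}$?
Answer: $- \frac{2089}{47} \approx -44.447$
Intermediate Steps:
$d = 39$ ($d = \left(-3\right) \left(-13\right) = 39$)
$H = 44$ ($H = -9 + \left(-163 + 216\right) = -9 + 53 = 44$)
$j{\left(W \right)} = \frac{-18 + W}{8 + W}$
$y = \frac{2089}{47}$ ($y = 44 + \frac{-18 + 39}{8 + 39} = 44 + \frac{1}{47} \cdot 21 = 44 + \frac{21}{47} = \frac{2089}{47} \approx 44.447$)
$- y = \left(-1\right) \frac{2089}{47} = - \frac{2089}{47}$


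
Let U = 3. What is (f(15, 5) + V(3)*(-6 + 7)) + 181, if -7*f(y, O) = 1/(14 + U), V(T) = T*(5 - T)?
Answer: 22252/119 ≈ 186.99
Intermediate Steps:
f(y, O) = -1/119 (f(y, O) = -1/(7*(14 + 3)) = -⅐/17 = -⅐*1/17 = -1/119)
(f(15, 5) + V(3)*(-6 + 7)) + 181 = (-1/119 + (3*(5 - 1*3))*(-6 + 7)) + 181 = (-1/119 + (3*(5 - 3))*1) + 181 = (-1/119 + (3*2)*1) + 181 = (-1/119 + 6*1) + 181 = (-1/119 + 6) + 181 = 713/119 + 181 = 22252/119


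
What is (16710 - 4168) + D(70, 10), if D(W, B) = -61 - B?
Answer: 12471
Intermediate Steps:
(16710 - 4168) + D(70, 10) = (16710 - 4168) + (-61 - 1*10) = 12542 + (-61 - 10) = 12542 - 71 = 12471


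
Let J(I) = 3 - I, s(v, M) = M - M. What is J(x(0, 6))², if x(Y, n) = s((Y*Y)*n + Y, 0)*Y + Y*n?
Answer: 9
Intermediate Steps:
s(v, M) = 0
x(Y, n) = Y*n (x(Y, n) = 0*Y + Y*n = 0 + Y*n = Y*n)
J(x(0, 6))² = (3 - 0*6)² = (3 - 1*0)² = (3 + 0)² = 3² = 9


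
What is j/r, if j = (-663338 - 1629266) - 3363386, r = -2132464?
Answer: 2827995/1066232 ≈ 2.6523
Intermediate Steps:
j = -5655990 (j = -2292604 - 3363386 = -5655990)
j/r = -5655990/(-2132464) = -5655990*(-1/2132464) = 2827995/1066232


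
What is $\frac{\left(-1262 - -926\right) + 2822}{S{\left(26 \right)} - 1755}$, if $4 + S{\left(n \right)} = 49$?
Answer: $- \frac{1243}{855} \approx -1.4538$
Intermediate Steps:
$S{\left(n \right)} = 45$ ($S{\left(n \right)} = -4 + 49 = 45$)
$\frac{\left(-1262 - -926\right) + 2822}{S{\left(26 \right)} - 1755} = \frac{\left(-1262 - -926\right) + 2822}{45 - 1755} = \frac{\left(-1262 + 926\right) + 2822}{-1710} = \left(-336 + 2822\right) \left(- \frac{1}{1710}\right) = 2486 \left(- \frac{1}{1710}\right) = - \frac{1243}{855}$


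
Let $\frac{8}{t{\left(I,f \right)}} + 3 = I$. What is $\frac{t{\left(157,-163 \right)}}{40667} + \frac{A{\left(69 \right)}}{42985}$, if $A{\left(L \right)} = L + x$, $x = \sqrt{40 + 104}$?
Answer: $\frac{253812019}{134601466615} \approx 0.0018857$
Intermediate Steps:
$x = 12$ ($x = \sqrt{144} = 12$)
$A{\left(L \right)} = 12 + L$ ($A{\left(L \right)} = L + 12 = 12 + L$)
$t{\left(I,f \right)} = \frac{8}{-3 + I}$
$\frac{t{\left(157,-163 \right)}}{40667} + \frac{A{\left(69 \right)}}{42985} = \frac{8 \frac{1}{-3 + 157}}{40667} + \frac{12 + 69}{42985} = \frac{8}{154} \cdot \frac{1}{40667} + 81 \cdot \frac{1}{42985} = 8 \cdot \frac{1}{154} \cdot \frac{1}{40667} + \frac{81}{42985} = \frac{4}{77} \cdot \frac{1}{40667} + \frac{81}{42985} = \frac{4}{3131359} + \frac{81}{42985} = \frac{253812019}{134601466615}$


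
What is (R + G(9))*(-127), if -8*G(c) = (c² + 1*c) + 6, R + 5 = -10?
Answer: 3429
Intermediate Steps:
R = -15 (R = -5 - 10 = -15)
G(c) = -¾ - c/8 - c²/8 (G(c) = -((c² + 1*c) + 6)/8 = -((c² + c) + 6)/8 = -((c + c²) + 6)/8 = -(6 + c + c²)/8 = -¾ - c/8 - c²/8)
(R + G(9))*(-127) = (-15 + (-¾ - ⅛*9 - ⅛*9²))*(-127) = (-15 + (-¾ - 9/8 - ⅛*81))*(-127) = (-15 + (-¾ - 9/8 - 81/8))*(-127) = (-15 - 12)*(-127) = -27*(-127) = 3429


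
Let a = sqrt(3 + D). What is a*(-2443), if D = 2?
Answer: -2443*sqrt(5) ≈ -5462.7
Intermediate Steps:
a = sqrt(5) (a = sqrt(3 + 2) = sqrt(5) ≈ 2.2361)
a*(-2443) = sqrt(5)*(-2443) = -2443*sqrt(5)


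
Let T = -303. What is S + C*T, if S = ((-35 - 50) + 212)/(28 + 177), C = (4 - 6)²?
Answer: -248333/205 ≈ -1211.4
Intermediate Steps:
C = 4 (C = (-2)² = 4)
S = 127/205 (S = (-85 + 212)/205 = 127*(1/205) = 127/205 ≈ 0.61951)
S + C*T = 127/205 + 4*(-303) = 127/205 - 1212 = -248333/205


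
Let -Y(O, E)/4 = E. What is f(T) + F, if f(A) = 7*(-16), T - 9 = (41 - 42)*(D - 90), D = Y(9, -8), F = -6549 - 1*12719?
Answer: -19380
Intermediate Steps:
Y(O, E) = -4*E
F = -19268 (F = -6549 - 12719 = -19268)
D = 32 (D = -4*(-8) = 32)
T = 67 (T = 9 + (41 - 42)*(32 - 90) = 9 - 1*(-58) = 9 + 58 = 67)
f(A) = -112
f(T) + F = -112 - 19268 = -19380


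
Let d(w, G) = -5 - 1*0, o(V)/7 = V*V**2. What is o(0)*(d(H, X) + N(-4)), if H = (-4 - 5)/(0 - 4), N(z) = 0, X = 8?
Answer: 0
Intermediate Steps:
H = 9/4 (H = -9/(-4) = -9*(-1/4) = 9/4 ≈ 2.2500)
o(V) = 7*V**3 (o(V) = 7*(V*V**2) = 7*V**3)
d(w, G) = -5 (d(w, G) = -5 + 0 = -5)
o(0)*(d(H, X) + N(-4)) = (7*0**3)*(-5 + 0) = (7*0)*(-5) = 0*(-5) = 0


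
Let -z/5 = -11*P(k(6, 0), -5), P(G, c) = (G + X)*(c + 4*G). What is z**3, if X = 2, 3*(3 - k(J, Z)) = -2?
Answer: 19935577745875/729 ≈ 2.7346e+10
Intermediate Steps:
k(J, Z) = 11/3 (k(J, Z) = 3 - 1/3*(-2) = 3 + 2/3 = 11/3)
P(G, c) = (2 + G)*(c + 4*G) (P(G, c) = (G + 2)*(c + 4*G) = (2 + G)*(c + 4*G))
z = 27115/9 (z = -(-55)*(2*(-5) + 4*(11/3)**2 + 8*(11/3) + (11/3)*(-5)) = -(-55)*(-10 + 4*(121/9) + 88/3 - 55/3) = -(-55)*(-10 + 484/9 + 88/3 - 55/3) = -(-55)*493/9 = -5*(-5423/9) = 27115/9 ≈ 3012.8)
z**3 = (27115/9)**3 = 19935577745875/729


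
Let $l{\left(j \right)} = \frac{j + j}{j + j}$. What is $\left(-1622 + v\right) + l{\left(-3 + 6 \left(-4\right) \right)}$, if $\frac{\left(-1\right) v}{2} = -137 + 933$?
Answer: $-3213$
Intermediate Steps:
$v = -1592$ ($v = - 2 \left(-137 + 933\right) = \left(-2\right) 796 = -1592$)
$l{\left(j \right)} = 1$ ($l{\left(j \right)} = \frac{2 j}{2 j} = 2 j \frac{1}{2 j} = 1$)
$\left(-1622 + v\right) + l{\left(-3 + 6 \left(-4\right) \right)} = \left(-1622 - 1592\right) + 1 = -3214 + 1 = -3213$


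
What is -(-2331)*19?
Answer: 44289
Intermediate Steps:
-(-2331)*19 = -777*(-57) = 44289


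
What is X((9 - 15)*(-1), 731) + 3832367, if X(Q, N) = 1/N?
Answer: 2801460278/731 ≈ 3.8324e+6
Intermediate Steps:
X((9 - 15)*(-1), 731) + 3832367 = 1/731 + 3832367 = 2801460278/731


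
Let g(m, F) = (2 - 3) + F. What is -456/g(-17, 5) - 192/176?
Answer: -1266/11 ≈ -115.09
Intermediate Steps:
g(m, F) = -1 + F
-456/g(-17, 5) - 192/176 = -456/(-1 + 5) - 192/176 = -456/4 - 192*1/176 = -456*1/4 - 12/11 = -114 - 12/11 = -1266/11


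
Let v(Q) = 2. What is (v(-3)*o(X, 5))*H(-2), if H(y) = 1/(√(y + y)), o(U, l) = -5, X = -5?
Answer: 5*I ≈ 5.0*I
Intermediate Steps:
H(y) = √2/(2*√y) (H(y) = 1/(√(2*y)) = 1/(√2*√y) = √2/(2*√y))
(v(-3)*o(X, 5))*H(-2) = (2*(-5))*(√2/(2*√(-2))) = -5*√2*(-I*√2/2) = -(-5)*I = 5*I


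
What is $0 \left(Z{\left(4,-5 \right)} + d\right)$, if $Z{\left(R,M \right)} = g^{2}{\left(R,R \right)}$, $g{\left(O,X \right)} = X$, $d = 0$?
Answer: $0$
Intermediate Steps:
$Z{\left(R,M \right)} = R^{2}$
$0 \left(Z{\left(4,-5 \right)} + d\right) = 0 \left(4^{2} + 0\right) = 0 \left(16 + 0\right) = 0 \cdot 16 = 0$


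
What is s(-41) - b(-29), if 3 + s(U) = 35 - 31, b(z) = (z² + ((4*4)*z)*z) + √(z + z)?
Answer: -14296 - I*√58 ≈ -14296.0 - 7.6158*I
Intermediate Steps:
b(z) = 17*z² + √2*√z (b(z) = (z² + (16*z)*z) + √(2*z) = (z² + 16*z²) + √2*√z = 17*z² + √2*√z)
s(U) = 1 (s(U) = -3 + (35 - 31) = -3 + 4 = 1)
s(-41) - b(-29) = 1 - (17*(-29)² + √2*√(-29)) = 1 - (17*841 + √2*(I*√29)) = 1 - (14297 + I*√58) = 1 + (-14297 - I*√58) = -14296 - I*√58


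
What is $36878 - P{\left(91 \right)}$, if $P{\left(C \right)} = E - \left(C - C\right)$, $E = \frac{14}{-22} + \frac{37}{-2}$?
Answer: $\frac{811737}{22} \approx 36897.0$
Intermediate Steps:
$E = - \frac{421}{22}$ ($E = 14 \left(- \frac{1}{22}\right) + 37 \left(- \frac{1}{2}\right) = - \frac{7}{11} - \frac{37}{2} = - \frac{421}{22} \approx -19.136$)
$P{\left(C \right)} = - \frac{421}{22}$ ($P{\left(C \right)} = - \frac{421}{22} - \left(C - C\right) = - \frac{421}{22} - 0 = - \frac{421}{22} + 0 = - \frac{421}{22}$)
$36878 - P{\left(91 \right)} = 36878 - - \frac{421}{22} = 36878 + \frac{421}{22} = \frac{811737}{22}$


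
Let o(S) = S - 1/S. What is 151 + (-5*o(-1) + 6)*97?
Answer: 733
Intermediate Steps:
151 + (-5*o(-1) + 6)*97 = 151 + (-5*(-1 - 1/(-1)) + 6)*97 = 151 + (-5*(-1 - 1*(-1)) + 6)*97 = 151 + (-5*(-1 + 1) + 6)*97 = 151 + (-5*0 + 6)*97 = 151 + (0 + 6)*97 = 151 + 6*97 = 151 + 582 = 733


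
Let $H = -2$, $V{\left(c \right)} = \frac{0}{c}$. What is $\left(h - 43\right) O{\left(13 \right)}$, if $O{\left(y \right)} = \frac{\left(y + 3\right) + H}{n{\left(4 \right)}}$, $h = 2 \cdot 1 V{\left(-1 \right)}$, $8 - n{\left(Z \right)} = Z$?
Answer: $- \frac{301}{2} \approx -150.5$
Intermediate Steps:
$V{\left(c \right)} = 0$
$n{\left(Z \right)} = 8 - Z$
$h = 0$ ($h = 2 \cdot 1 \cdot 0 = 2 \cdot 0 = 0$)
$O{\left(y \right)} = \frac{1}{4} + \frac{y}{4}$ ($O{\left(y \right)} = \frac{\left(y + 3\right) - 2}{8 - 4} = \frac{\left(3 + y\right) - 2}{8 - 4} = \frac{1 + y}{4} = \left(1 + y\right) \frac{1}{4} = \frac{1}{4} + \frac{y}{4}$)
$\left(h - 43\right) O{\left(13 \right)} = \left(0 - 43\right) \left(\frac{1}{4} + \frac{1}{4} \cdot 13\right) = - 43 \left(\frac{1}{4} + \frac{13}{4}\right) = \left(-43\right) \frac{7}{2} = - \frac{301}{2}$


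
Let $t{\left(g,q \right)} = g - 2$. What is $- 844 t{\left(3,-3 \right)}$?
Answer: $-844$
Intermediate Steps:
$t{\left(g,q \right)} = -2 + g$
$- 844 t{\left(3,-3 \right)} = - 844 \left(-2 + 3\right) = \left(-844\right) 1 = -844$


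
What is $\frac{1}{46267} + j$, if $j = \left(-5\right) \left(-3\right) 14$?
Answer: $\frac{9716071}{46267} \approx 210.0$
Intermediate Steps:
$j = 210$ ($j = 15 \cdot 14 = 210$)
$\frac{1}{46267} + j = \frac{1}{46267} + 210 = \frac{9716071}{46267}$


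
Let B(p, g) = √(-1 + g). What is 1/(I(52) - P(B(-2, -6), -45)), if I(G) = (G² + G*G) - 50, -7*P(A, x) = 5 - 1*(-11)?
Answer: 7/37522 ≈ 0.00018656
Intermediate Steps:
P(A, x) = -16/7 (P(A, x) = -(5 - 1*(-11))/7 = -(5 + 11)/7 = -⅐*16 = -16/7)
I(G) = -50 + 2*G² (I(G) = (G² + G²) - 50 = 2*G² - 50 = -50 + 2*G²)
1/(I(52) - P(B(-2, -6), -45)) = 1/((-50 + 2*52²) - 1*(-16/7)) = 1/((-50 + 2*2704) + 16/7) = 1/((-50 + 5408) + 16/7) = 1/(5358 + 16/7) = 1/(37522/7) = 7/37522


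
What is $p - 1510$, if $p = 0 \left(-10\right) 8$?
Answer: $-1510$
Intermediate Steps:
$p = 0$ ($p = 0 \cdot 8 = 0$)
$p - 1510 = 0 - 1510 = -1510$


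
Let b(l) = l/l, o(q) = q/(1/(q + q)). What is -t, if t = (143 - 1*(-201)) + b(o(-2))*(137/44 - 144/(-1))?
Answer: -21609/44 ≈ -491.11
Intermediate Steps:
o(q) = 2*q² (o(q) = q/(1/(2*q)) = q/((1/(2*q))) = q*(2*q) = 2*q²)
b(l) = 1
t = 21609/44 (t = (143 - 1*(-201)) + 1*(137/44 - 144/(-1)) = (143 + 201) + 1*(137*(1/44) - 144*(-1)) = 344 + 1*(137/44 + 144) = 344 + 1*(6473/44) = 344 + 6473/44 = 21609/44 ≈ 491.11)
-t = -1*21609/44 = -21609/44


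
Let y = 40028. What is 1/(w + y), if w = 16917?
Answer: 1/56945 ≈ 1.7561e-5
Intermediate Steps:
1/(w + y) = 1/(16917 + 40028) = 1/56945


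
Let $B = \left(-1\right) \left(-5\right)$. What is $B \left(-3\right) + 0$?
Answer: $-15$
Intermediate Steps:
$B = 5$
$B \left(-3\right) + 0 = 5 \left(-3\right) + 0 = -15 + 0 = -15$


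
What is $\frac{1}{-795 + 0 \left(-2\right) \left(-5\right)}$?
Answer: $- \frac{1}{795} \approx -0.0012579$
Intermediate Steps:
$\frac{1}{-795 + 0 \left(-2\right) \left(-5\right)} = \frac{1}{-795 + 0 \left(-5\right)} = \frac{1}{-795 + 0} = \frac{1}{-795} = - \frac{1}{795}$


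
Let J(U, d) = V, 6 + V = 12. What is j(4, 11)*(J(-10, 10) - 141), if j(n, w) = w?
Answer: -1485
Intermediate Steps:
V = 6 (V = -6 + 12 = 6)
J(U, d) = 6
j(4, 11)*(J(-10, 10) - 141) = 11*(6 - 141) = 11*(-135) = -1485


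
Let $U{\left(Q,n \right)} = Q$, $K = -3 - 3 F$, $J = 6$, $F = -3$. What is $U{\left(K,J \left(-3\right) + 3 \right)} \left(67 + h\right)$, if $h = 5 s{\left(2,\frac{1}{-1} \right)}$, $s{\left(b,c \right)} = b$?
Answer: $462$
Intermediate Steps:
$h = 10$ ($h = 5 \cdot 2 = 10$)
$K = 6$ ($K = -3 - -9 = -3 + 9 = 6$)
$U{\left(K,J \left(-3\right) + 3 \right)} \left(67 + h\right) = 6 \left(67 + 10\right) = 6 \cdot 77 = 462$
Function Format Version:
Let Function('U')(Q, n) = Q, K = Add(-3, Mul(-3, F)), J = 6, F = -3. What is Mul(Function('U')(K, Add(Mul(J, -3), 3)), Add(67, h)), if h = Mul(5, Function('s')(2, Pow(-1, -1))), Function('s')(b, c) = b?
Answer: 462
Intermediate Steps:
h = 10 (h = Mul(5, 2) = 10)
K = 6 (K = Add(-3, Mul(-3, -3)) = Add(-3, 9) = 6)
Mul(Function('U')(K, Add(Mul(J, -3), 3)), Add(67, h)) = Mul(6, Add(67, 10)) = Mul(6, 77) = 462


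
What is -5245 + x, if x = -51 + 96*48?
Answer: -688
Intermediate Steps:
x = 4557 (x = -51 + 4608 = 4557)
-5245 + x = -5245 + 4557 = -688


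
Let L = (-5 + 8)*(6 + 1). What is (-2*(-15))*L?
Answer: 630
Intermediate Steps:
L = 21 (L = 3*7 = 21)
(-2*(-15))*L = -2*(-15)*21 = 30*21 = 630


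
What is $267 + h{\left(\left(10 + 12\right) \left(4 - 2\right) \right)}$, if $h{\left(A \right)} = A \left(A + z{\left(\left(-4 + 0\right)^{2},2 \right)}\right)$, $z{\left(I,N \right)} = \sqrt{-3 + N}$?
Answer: $2203 + 44 i \approx 2203.0 + 44.0 i$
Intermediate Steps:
$h{\left(A \right)} = A \left(i + A\right)$ ($h{\left(A \right)} = A \left(A + \sqrt{-3 + 2}\right) = A \left(A + \sqrt{-1}\right) = A \left(A + i\right) = A \left(i + A\right)$)
$267 + h{\left(\left(10 + 12\right) \left(4 - 2\right) \right)} = 267 + \left(10 + 12\right) \left(4 - 2\right) \left(i + \left(10 + 12\right) \left(4 - 2\right)\right) = 267 + 22 \cdot 2 \left(i + 22 \cdot 2\right) = 267 + 44 \left(i + 44\right) = 267 + 44 \left(44 + i\right) = 267 + \left(1936 + 44 i\right) = 2203 + 44 i$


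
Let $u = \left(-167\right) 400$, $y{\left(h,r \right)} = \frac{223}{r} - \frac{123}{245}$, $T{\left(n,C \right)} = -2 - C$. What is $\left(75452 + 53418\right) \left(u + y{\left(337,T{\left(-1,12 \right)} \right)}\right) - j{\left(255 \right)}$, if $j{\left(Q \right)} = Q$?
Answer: $-8610633668$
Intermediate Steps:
$y{\left(h,r \right)} = - \frac{123}{245} + \frac{223}{r}$ ($y{\left(h,r \right)} = \frac{223}{r} - \frac{123}{245} = - \frac{123}{245} + \frac{223}{r}$)
$u = -66800$
$\left(75452 + 53418\right) \left(u + y{\left(337,T{\left(-1,12 \right)} \right)}\right) - j{\left(255 \right)} = \left(75452 + 53418\right) \left(-66800 + \left(- \frac{123}{245} + \frac{223}{-2 - 12}\right)\right) - 255 = 128870 \left(-66800 + \left(- \frac{123}{245} + \frac{223}{-2 - 12}\right)\right) - 255 = 128870 \left(-66800 + \left(- \frac{123}{245} + \frac{223}{-14}\right)\right) - 255 = 128870 \left(-66800 + \left(- \frac{123}{245} + 223 \left(- \frac{1}{14}\right)\right)\right) - 255 = 128870 \left(-66800 - \frac{8051}{490}\right) - 255 = 128870 \left(- \frac{32740051}{490}\right) - 255 = -8610633413 - 255 = -8610633668$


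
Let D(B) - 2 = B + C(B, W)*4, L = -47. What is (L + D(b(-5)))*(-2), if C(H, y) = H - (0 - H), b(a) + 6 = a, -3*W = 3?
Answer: 288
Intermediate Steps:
W = -1 (W = -⅓*3 = -1)
b(a) = -6 + a
C(H, y) = 2*H (C(H, y) = H - (-1)*H = H + H = 2*H)
D(B) = 2 + 9*B (D(B) = 2 + (B + (2*B)*4) = 2 + (B + 8*B) = 2 + 9*B)
(L + D(b(-5)))*(-2) = (-47 + (2 + 9*(-6 - 5)))*(-2) = (-47 + (2 + 9*(-11)))*(-2) = (-47 + (2 - 99))*(-2) = (-47 - 97)*(-2) = -144*(-2) = 288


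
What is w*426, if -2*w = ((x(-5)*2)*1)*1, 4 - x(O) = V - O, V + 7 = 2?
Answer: -1704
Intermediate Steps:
V = -5 (V = -7 + 2 = -5)
x(O) = 9 + O (x(O) = 4 - (-5 - O) = 4 + (5 + O) = 9 + O)
w = -4 (w = -((9 - 5)*2)*1/2 = -(4*2)*1/2 = -8*1/2 = -4 ≈ -4.0000)
w*426 = -4*426 = -1704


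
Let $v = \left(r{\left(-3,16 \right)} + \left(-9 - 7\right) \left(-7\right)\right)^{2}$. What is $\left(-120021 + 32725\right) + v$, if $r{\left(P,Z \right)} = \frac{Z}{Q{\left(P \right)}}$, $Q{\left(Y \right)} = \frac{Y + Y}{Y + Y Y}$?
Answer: $-78080$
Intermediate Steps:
$Q{\left(Y \right)} = \frac{2 Y}{Y + Y^{2}}$
$r{\left(P,Z \right)} = Z \left(\frac{1}{2} + \frac{P}{2}\right)$ ($r{\left(P,Z \right)} = \frac{Z}{2 \frac{1}{1 + P}} = Z \left(\frac{1}{2} + \frac{P}{2}\right)$)
$v = 9216$ ($v = \left(\frac{1}{2} \cdot 16 \left(1 - 3\right) + \left(-9 - 7\right) \left(-7\right)\right)^{2} = \left(\frac{1}{2} \cdot 16 \left(-2\right) - -112\right)^{2} = \left(-16 + 112\right)^{2} = 96^{2} = 9216$)
$\left(-120021 + 32725\right) + v = \left(-120021 + 32725\right) + 9216 = -87296 + 9216 = -78080$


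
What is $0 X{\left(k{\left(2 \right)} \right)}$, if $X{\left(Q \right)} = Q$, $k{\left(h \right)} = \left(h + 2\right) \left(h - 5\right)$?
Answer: $0$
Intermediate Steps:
$k{\left(h \right)} = \left(-5 + h\right) \left(2 + h\right)$ ($k{\left(h \right)} = \left(2 + h\right) \left(-5 + h\right) = \left(-5 + h\right) \left(2 + h\right)$)
$0 X{\left(k{\left(2 \right)} \right)} = 0 \left(-10 + 2^{2} - 6\right) = 0 \left(-10 + 4 - 6\right) = 0 \left(-12\right) = 0$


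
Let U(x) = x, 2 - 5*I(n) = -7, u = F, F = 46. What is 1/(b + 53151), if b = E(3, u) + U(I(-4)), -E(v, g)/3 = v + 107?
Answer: 5/264114 ≈ 1.8931e-5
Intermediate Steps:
u = 46
E(v, g) = -321 - 3*v (E(v, g) = -3*(v + 107) = -3*(107 + v) = -321 - 3*v)
I(n) = 9/5 (I(n) = ⅖ - ⅕*(-7) = ⅖ + 7/5 = 9/5)
b = -1641/5 (b = (-321 - 3*3) + 9/5 = (-321 - 9) + 9/5 = -330 + 9/5 = -1641/5 ≈ -328.20)
1/(b + 53151) = 1/(-1641/5 + 53151) = 1/(264114/5) = 5/264114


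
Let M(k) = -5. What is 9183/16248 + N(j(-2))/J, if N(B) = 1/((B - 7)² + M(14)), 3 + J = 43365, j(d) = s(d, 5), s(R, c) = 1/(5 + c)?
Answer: 282783841001/500344925256 ≈ 0.56518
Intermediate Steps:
j(d) = ⅒ (j(d) = 1/(5 + 5) = 1/10 = ⅒)
J = 43362 (J = -3 + 43365 = 43362)
N(B) = 1/(-5 + (-7 + B)²) (N(B) = 1/((B - 7)² - 5) = 1/((-7 + B)² - 5) = 1/(-5 + (-7 + B)²))
9183/16248 + N(j(-2))/J = 9183/16248 + 1/(-5 + (-7 + ⅒)²*43362) = 9183*(1/16248) + (1/43362)/(-5 + (-69/10)²) = 3061/5416 + (1/43362)/(-5 + 4761/100) = 3061/5416 + (1/43362)/(4261/100) = 3061/5416 + (100/4261)*(1/43362) = 3061/5416 + 50/92382741 = 282783841001/500344925256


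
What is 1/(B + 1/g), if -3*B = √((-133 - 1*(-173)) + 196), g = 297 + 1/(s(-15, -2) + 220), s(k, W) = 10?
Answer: -70701885/550634103028 - 13999178163*√59/550634103028 ≈ -0.19541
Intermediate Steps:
g = 68311/230 (g = 297 + 1/(10 + 220) = 297 + 1/230 = 68311/230 ≈ 297.00)
B = -2*√59/3 (B = -√((-133 - 1*(-173)) + 196)/3 = -√((-133 + 173) + 196)/3 = -√(40 + 196)/3 = -2*√59/3 ≈ -5.1208)
1/(B + 1/g) = 1/(-2*√59/3 + 1/(68311/230)) = 1/(-2*√59/3 + 230/68311) = 1/(230/68311 - 2*√59/3)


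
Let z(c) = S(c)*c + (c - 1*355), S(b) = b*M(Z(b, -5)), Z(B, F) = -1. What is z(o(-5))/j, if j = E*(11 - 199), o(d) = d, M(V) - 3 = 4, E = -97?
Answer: -185/18236 ≈ -0.010145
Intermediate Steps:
M(V) = 7 (M(V) = 3 + 4 = 7)
j = 18236 (j = -97*(11 - 199) = -97*(-188) = 18236)
S(b) = 7*b (S(b) = b*7 = 7*b)
z(c) = -355 + c + 7*c² (z(c) = (7*c)*c + (c - 1*355) = 7*c² + (c - 355) = 7*c² + (-355 + c) = -355 + c + 7*c²)
z(o(-5))/j = (-355 - 5 + 7*(-5)²)/18236 = (-355 - 5 + 7*25)*(1/18236) = (-355 - 5 + 175)*(1/18236) = -185*1/18236 = -185/18236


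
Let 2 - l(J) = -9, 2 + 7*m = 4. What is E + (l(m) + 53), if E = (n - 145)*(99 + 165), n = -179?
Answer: -85472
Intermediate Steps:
m = 2/7 (m = -2/7 + (⅐)*4 = -2/7 + 4/7 = 2/7 ≈ 0.28571)
l(J) = 11 (l(J) = 2 - 1*(-9) = 2 + 9 = 11)
E = -85536 (E = (-179 - 145)*(99 + 165) = -324*264 = -85536)
E + (l(m) + 53) = -85536 + (11 + 53) = -85536 + 64 = -85472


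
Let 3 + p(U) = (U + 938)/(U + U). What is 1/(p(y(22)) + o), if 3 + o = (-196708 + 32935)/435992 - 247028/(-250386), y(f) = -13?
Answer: -709580903928/29068668184381 ≈ -0.024411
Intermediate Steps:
p(U) = -3 + (938 + U)/(2*U) (p(U) = -3 + (U + 938)/(U + U) = -3 + (938 + U)/((2*U)) = -3 + (938 + U)*(1/(2*U)) = -3 + (938 + U)/(2*U))
o = -130401556669/54583146456 (o = -3 + ((-196708 + 32935)/435992 - 247028/(-250386)) = -3 + (-163773*1/435992 - 247028*(-1/250386)) = -3 + (-163773/435992 + 123514/125193) = -3 + 33347882699/54583146456 = -130401556669/54583146456 ≈ -2.3890)
1/(p(y(22)) + o) = 1/((-5/2 + 469/(-13)) - 130401556669/54583146456) = 1/((-5/2 + 469*(-1/13)) - 130401556669/54583146456) = 1/((-5/2 - 469/13) - 130401556669/54583146456) = 1/(-1003/26 - 130401556669/54583146456) = 1/(-29068668184381/709580903928) = -709580903928/29068668184381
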